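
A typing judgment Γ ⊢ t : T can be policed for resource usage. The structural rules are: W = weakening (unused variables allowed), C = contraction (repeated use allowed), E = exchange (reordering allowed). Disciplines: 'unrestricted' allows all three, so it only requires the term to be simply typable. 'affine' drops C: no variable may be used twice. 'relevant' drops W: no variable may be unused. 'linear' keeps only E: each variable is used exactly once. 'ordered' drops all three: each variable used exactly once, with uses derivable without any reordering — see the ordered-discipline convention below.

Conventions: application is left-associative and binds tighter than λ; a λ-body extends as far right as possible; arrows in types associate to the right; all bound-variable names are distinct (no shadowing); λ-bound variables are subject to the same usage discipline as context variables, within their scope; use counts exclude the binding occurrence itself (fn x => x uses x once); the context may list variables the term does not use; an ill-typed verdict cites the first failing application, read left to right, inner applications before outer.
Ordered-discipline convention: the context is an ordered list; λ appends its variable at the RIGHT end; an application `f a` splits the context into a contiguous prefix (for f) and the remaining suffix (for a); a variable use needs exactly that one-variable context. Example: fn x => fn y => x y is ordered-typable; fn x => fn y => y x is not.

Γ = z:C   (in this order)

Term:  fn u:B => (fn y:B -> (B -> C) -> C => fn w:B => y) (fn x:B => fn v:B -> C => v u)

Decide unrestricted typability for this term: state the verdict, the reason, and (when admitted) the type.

yes — typability at B -> B -> B -> (B -> C) -> C is all that's needed; term : B -> B -> B -> (B -> C) -> C
use counts: z=0, u [bound]=1, y [bound]=1, w [bound]=0, x [bound]=0, v [bound]=1
left-to-right use order: y, v, u
typing: well-typed at B -> B -> B -> (B -> C) -> C
summary: ordered ✗ · linear ✗ · affine ✓ · relevant ✗ · unrestricted ✓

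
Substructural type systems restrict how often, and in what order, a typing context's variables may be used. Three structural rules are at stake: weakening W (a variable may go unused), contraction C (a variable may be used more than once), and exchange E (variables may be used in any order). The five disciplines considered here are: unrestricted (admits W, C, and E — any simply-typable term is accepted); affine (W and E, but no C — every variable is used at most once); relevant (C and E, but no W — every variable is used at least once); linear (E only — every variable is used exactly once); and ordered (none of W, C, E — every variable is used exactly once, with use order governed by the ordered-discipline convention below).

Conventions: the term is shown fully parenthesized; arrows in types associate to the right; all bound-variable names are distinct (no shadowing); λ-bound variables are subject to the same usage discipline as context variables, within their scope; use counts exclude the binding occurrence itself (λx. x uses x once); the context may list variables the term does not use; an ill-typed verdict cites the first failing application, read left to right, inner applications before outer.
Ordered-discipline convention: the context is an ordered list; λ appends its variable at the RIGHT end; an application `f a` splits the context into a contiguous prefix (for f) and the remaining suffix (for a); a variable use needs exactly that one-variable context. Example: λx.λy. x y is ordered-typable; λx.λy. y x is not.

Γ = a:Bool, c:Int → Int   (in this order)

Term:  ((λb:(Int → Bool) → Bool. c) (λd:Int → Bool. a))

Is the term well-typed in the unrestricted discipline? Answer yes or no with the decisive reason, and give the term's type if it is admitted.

yes — simply typable at Int → Int; W, C, E all held; term : Int → Int
usage: a=1; c=1; b (bound)=0; d (bound)=0
use order (left to right): c, a
typing: the term checks, with type Int → Int
per-discipline verdicts: ordered ✗ | linear ✗ | affine ✓ | relevant ✗ | unrestricted ✓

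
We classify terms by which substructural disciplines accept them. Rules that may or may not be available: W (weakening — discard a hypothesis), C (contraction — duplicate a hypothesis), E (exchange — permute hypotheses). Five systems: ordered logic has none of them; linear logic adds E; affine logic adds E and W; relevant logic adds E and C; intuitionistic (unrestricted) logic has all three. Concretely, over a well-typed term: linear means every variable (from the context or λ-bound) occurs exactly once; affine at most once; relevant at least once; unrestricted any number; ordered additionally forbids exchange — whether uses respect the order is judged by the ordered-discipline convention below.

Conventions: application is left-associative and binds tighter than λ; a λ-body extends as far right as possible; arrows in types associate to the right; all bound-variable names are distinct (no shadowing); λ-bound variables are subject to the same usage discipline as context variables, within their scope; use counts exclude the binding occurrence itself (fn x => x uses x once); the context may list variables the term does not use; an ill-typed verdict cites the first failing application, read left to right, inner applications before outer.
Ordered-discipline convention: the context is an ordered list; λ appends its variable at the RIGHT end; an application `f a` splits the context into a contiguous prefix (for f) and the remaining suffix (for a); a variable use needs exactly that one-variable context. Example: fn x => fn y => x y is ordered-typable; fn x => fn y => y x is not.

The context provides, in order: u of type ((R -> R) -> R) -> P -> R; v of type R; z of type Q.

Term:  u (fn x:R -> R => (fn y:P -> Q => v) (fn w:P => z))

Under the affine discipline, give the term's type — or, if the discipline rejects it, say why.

term : P -> R
counts: u ×1, v ×1, z ×1, x [bound] ×0, y [bound] ×0, w [bound] ×0
use order (left to right): u, v, z
typing: well-typed at P -> R
per-discipline verdicts: ordered ✗ | linear ✗ | affine ✓ | relevant ✗ | unrestricted ✓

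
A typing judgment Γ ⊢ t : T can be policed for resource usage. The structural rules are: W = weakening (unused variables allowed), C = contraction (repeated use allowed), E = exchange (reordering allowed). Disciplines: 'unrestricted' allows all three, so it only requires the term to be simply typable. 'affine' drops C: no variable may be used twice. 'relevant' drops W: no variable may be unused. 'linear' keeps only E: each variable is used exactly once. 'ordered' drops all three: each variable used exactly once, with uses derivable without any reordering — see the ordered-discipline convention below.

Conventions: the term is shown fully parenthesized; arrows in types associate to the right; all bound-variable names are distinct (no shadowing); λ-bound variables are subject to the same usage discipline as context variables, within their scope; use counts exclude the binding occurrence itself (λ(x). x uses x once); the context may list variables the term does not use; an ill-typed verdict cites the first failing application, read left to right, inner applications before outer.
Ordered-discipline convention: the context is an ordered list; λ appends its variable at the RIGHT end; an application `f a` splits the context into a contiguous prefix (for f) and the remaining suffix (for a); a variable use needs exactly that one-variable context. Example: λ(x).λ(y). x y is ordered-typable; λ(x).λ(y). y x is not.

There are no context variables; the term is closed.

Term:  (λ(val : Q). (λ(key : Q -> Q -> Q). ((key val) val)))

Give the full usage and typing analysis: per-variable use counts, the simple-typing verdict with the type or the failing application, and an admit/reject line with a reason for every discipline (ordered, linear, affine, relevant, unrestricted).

use counts: val (bound): 2×; key (bound): 1×
uses in reading order: key, val, val
typing: the term checks, with type Q -> (Q -> Q -> Q) -> Q
ordered ✗ (uses contraction: val ×2)
linear ✗ (uses contraction: val ×2)
affine ✗ (uses contraction: val ×2)
relevant ✓ (at least one use each (val, key))
unrestricted ✓ (typability at Q -> (Q -> Q -> Q) -> Q is all that's needed)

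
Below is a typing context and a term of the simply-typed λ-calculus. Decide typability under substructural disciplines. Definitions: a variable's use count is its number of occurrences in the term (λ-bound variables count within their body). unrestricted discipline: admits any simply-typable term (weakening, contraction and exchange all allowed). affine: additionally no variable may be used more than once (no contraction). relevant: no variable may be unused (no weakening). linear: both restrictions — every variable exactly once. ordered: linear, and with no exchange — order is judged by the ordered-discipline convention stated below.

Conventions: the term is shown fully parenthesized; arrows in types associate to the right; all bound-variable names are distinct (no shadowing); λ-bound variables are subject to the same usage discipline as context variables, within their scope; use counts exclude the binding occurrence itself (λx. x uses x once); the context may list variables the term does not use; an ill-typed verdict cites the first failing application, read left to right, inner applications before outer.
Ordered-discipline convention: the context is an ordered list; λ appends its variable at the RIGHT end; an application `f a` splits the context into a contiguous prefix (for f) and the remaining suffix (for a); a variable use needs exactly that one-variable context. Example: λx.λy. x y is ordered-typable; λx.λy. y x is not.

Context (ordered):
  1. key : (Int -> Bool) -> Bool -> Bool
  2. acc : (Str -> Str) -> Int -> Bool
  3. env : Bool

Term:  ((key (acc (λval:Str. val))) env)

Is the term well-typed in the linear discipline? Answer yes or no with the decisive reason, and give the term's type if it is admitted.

yes — exactly-once usage across key, acc, env, val; term : Bool
counts: key: 1×; acc: 1×; env: 1×; val [bound]: 1×
use order (left to right): key, acc, val, env
typing: well-typed at Bool
across the five disciplines: ordered ✓ · linear ✓ · affine ✓ · relevant ✓ · unrestricted ✓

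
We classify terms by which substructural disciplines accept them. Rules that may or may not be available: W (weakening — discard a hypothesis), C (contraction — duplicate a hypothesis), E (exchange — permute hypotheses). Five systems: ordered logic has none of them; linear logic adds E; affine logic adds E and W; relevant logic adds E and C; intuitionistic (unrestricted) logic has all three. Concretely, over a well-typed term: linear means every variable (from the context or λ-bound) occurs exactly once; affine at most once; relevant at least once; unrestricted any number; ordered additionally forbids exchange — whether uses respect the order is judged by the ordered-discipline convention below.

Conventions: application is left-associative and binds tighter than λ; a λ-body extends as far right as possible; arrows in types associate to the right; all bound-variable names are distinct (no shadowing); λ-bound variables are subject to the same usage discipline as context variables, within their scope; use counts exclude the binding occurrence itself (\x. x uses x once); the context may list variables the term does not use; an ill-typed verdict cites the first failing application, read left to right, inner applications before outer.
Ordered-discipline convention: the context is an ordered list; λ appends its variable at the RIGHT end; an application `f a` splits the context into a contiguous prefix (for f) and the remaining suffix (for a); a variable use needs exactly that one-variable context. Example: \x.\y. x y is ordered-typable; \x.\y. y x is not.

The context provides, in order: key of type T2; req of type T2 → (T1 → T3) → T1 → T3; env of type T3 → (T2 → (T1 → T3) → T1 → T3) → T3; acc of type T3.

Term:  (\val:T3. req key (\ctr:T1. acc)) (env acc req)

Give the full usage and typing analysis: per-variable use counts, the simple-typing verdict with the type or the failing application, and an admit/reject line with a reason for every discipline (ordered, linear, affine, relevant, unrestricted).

variable uses: key=1; req=2; env=1; acc=2; val (bound)=0; ctr (bound)=0
left-to-right use order: req, key, acc, env, acc, req
typing: the term checks, with type T1 → T3
ordered ✗ (uses contraction: req ×2, acc ×2; needs weakening: val, ctr unused)
linear ✗ (uses contraction: req ×2, acc ×2; needs weakening: val, ctr unused)
affine ✗ (uses contraction: req ×2, acc ×2)
relevant ✗ (needs weakening: val, ctr unused)
unrestricted ✓ (simply typable at T1 → T3; W, C, E all held)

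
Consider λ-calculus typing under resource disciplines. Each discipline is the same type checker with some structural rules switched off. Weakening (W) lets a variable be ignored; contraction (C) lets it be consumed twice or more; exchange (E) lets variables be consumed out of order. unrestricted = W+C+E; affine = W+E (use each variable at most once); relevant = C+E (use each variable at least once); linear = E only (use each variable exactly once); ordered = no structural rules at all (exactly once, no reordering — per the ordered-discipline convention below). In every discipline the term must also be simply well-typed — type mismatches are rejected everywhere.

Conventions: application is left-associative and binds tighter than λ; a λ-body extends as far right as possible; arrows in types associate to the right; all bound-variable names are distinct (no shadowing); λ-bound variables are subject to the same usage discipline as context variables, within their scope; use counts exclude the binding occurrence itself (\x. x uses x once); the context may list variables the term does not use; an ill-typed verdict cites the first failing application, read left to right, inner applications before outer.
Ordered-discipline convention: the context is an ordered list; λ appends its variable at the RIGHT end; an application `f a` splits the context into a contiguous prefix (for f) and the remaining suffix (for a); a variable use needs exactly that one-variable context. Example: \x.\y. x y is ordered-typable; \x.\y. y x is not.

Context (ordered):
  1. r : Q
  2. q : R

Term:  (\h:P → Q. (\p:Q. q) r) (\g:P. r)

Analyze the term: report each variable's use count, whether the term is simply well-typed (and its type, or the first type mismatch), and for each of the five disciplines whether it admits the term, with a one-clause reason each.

use counts: r ×2, q ×1, h (λ-bound) ×0, p (λ-bound) ×0, g (λ-bound) ×0
use order (left to right): q, r, r
typing: well-typed — term : R
ordered: ✗, r ×2 used more than once (contraction); h, p, g left unused
linear: ✗, r ×2 used more than once (contraction); h, p, g left unused
affine: ✗, r ×2 used more than once (contraction)
relevant: ✗, h, p, g left unused
unrestricted: ✓, typability at R is all that's needed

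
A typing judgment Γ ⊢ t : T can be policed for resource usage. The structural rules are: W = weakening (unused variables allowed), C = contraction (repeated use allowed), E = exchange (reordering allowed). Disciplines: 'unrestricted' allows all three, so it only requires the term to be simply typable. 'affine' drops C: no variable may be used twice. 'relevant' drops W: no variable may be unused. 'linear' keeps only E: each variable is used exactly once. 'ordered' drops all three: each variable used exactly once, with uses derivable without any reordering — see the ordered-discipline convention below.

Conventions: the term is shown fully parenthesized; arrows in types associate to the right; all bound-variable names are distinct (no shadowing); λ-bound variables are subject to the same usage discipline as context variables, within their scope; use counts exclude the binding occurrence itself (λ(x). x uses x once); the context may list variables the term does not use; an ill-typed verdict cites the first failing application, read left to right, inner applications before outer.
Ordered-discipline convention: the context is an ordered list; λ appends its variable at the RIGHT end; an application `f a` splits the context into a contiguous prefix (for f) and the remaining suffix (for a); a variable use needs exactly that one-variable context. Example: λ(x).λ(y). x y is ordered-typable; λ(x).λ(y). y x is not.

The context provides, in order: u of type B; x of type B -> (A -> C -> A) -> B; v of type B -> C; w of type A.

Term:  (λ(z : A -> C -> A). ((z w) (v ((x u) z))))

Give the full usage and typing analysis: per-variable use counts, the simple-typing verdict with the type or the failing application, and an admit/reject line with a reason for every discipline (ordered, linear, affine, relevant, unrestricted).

counts: u: 1, x: 1, v: 1, w: 1, z (bound): 2
uses in reading order: z, w, v, x, u, z
typing: the term checks, with type (A -> C -> A) -> A
ordered ✗ (z ×2 used more than once (contraction))
linear ✗ (z ×2 used more than once (contraction))
affine ✗ (z ×2 used more than once (contraction))
relevant ✓ (none of u, x, v, w, z goes unused)
unrestricted ✓ (simply typable at (A -> C -> A) -> A; W, C, E all held)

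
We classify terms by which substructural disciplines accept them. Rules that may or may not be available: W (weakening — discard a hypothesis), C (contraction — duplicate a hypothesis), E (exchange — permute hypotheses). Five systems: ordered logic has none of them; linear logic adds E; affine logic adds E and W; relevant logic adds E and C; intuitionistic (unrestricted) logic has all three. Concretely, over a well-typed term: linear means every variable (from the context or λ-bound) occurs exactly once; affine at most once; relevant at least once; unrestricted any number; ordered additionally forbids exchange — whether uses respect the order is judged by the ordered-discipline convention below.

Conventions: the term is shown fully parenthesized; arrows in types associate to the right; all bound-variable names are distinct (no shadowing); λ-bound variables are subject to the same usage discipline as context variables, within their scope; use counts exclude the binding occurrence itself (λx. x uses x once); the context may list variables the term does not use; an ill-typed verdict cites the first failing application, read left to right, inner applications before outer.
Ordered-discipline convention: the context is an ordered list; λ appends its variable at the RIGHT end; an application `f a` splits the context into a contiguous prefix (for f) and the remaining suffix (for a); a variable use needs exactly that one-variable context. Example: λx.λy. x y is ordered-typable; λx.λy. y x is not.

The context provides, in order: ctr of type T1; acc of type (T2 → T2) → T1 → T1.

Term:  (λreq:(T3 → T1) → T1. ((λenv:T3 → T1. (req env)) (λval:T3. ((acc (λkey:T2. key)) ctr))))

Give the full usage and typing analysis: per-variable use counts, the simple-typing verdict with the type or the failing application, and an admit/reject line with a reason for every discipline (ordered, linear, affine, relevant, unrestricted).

counts: ctr=1; acc=1; req (bound)=1; env (bound)=1; val (bound)=0; key (bound)=1
left-to-right use order: req, env, acc, key, ctr
typing: the term checks, with type ((T3 → T1) → T1) → T1
ordered: ✗ — val never used (weakening)
linear: ✗ — val never used (weakening)
affine: ✓ — ctr, acc, req, env, val, key: no repeats, contraction unneeded
relevant: ✗ — val never used (weakening)
unrestricted: ✓ — simply typable at ((T3 → T1) → T1) → T1; W, C, E all held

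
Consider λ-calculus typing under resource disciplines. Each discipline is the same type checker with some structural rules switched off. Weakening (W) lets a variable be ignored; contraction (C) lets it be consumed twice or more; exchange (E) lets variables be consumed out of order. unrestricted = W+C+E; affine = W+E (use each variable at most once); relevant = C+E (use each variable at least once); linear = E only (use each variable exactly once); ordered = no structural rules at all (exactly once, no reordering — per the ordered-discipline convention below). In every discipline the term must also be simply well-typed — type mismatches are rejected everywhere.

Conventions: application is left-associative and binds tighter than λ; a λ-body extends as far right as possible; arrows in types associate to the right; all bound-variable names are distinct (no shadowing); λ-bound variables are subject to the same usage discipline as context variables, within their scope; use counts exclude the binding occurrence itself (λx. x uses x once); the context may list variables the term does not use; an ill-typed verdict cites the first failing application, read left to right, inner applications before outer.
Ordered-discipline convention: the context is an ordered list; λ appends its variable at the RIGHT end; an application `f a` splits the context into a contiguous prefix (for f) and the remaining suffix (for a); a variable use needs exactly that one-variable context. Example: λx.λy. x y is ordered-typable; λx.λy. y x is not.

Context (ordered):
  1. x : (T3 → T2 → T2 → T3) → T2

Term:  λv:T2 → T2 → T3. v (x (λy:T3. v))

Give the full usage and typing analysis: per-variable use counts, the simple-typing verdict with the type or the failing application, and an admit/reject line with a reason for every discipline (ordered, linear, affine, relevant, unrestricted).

usage: x=1; v (bound)=2; y (bound)=0
order of uses: v, x, v
typing: ✓ — (T2 → T2 → T3) → T2 → T3
ordered ✗ (v ×2 used more than once (contraction); y never used (weakening))
linear ✗ (v ×2 used more than once (contraction); y never used (weakening))
affine ✗ (v ×2 used more than once (contraction))
relevant ✗ (y never used (weakening))
unrestricted ✓ (typability at (T2 → T2 → T3) → T2 → T3 is all that's needed)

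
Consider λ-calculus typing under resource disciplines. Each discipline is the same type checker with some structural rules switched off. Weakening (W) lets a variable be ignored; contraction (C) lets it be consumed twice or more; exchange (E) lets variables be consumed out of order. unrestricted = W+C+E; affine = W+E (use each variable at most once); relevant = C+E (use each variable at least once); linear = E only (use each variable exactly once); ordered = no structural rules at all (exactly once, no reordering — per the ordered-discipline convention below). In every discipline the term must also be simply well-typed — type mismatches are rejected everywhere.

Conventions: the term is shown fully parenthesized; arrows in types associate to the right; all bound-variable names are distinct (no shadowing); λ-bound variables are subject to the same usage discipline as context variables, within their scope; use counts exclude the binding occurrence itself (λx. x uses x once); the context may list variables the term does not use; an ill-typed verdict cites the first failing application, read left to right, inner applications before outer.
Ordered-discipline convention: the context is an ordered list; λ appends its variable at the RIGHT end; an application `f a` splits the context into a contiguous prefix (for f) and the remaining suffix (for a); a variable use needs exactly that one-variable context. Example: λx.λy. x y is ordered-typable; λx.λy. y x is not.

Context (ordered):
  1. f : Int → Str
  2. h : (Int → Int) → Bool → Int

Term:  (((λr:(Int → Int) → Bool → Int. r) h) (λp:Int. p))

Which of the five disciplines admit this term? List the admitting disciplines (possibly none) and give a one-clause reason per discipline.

accepted by: affine, unrestricted
variable uses: f ×0, h ×1, r (λ-bound) ×1, p (λ-bound) ×1
uses in reading order: r, h, p
typing: ✓ — Bool → Int
ordered ✗ (needs weakening: f unused)
linear ✗ (needs weakening: f unused)
affine ✓ (f, h, r, p: no repeats, contraction unneeded)
relevant ✗ (needs weakening: f unused)
unrestricted ✓ (typability at Bool → Int is all that's needed)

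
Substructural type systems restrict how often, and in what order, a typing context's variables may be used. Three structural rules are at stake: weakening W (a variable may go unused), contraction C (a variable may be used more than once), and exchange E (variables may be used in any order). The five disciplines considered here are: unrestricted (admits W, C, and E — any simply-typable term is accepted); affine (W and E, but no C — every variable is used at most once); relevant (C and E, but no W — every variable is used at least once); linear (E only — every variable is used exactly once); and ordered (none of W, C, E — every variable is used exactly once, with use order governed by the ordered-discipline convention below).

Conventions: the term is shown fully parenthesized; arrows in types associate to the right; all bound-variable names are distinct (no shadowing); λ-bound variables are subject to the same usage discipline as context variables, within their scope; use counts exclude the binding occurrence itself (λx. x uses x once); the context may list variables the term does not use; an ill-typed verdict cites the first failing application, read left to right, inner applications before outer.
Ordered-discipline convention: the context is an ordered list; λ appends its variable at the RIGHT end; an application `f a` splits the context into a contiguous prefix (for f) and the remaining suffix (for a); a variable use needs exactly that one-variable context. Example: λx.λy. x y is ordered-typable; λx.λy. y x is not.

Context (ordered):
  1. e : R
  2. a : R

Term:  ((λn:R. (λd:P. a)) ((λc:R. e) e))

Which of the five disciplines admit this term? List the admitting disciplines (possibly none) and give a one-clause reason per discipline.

admitted by: unrestricted
use counts: e ×2; a ×1; n (bound) ×0; d (bound) ×0; c (bound) ×0
uses in reading order: a, e, e
typing: well-typed — term : P → R
ordered ✗ (repeated use of e ×2; n, d, c left unused)
linear ✗ (repeated use of e ×2; n, d, c left unused)
affine ✗ (repeated use of e ×2)
relevant ✗ (n, d, c left unused)
unrestricted ✓ (type-checks (P → R) and nothing is barred)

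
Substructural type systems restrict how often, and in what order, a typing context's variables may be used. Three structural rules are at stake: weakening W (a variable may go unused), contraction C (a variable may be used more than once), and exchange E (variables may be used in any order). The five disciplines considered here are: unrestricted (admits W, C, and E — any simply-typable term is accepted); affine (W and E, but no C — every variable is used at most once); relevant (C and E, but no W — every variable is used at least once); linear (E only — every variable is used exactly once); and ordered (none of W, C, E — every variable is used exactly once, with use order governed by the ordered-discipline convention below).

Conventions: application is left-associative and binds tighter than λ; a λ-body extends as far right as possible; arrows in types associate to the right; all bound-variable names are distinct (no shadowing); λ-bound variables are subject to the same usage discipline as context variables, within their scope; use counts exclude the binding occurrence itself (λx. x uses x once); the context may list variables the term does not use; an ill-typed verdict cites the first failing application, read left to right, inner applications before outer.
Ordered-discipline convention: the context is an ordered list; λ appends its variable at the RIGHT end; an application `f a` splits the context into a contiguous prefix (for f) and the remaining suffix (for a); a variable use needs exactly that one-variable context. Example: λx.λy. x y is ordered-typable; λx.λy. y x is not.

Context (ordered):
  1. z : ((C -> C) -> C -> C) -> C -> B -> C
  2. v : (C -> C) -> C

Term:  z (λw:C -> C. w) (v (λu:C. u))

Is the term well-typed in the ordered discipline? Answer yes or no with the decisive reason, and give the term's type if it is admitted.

yes — single-use (z, v, w, u), ordered derivation ok; term : B -> C
variable uses: z=1; v=1; w (bound)=1; u (bound)=1
order of uses: z, w, v, u
typing: the term checks, with type B -> C
all disciplines: ordered ✓ · linear ✓ · affine ✓ · relevant ✓ · unrestricted ✓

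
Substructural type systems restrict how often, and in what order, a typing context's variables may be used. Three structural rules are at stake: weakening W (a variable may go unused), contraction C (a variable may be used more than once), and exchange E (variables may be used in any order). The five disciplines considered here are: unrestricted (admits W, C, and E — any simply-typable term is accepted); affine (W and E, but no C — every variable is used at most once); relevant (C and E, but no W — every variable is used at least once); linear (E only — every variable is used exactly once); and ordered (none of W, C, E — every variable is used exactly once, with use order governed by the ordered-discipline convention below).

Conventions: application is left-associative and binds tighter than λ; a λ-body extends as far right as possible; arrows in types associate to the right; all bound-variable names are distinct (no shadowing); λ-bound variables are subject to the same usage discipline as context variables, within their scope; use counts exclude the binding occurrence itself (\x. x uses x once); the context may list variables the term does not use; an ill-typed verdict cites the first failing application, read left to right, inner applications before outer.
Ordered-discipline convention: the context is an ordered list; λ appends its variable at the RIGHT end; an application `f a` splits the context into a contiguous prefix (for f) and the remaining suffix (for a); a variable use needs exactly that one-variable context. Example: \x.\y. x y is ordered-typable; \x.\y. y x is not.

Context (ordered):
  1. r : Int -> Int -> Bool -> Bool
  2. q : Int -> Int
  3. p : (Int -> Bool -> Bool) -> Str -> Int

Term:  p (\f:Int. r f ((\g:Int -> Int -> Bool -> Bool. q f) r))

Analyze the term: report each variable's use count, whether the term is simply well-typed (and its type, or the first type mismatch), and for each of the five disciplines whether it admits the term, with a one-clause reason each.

usage: r ×2; q ×1; p ×1; f (λ-bound) ×2; g (λ-bound) ×0
use order (left to right): p, r, f, q, f, r
typing: ✓ — Str -> Int
ordered ✗ (r ×2, f ×2 used more than once (contraction); g never used (weakening))
linear ✗ (r ×2, f ×2 used more than once (contraction); g never used (weakening))
affine ✗ (r ×2, f ×2 used more than once (contraction))
relevant ✗ (g never used (weakening))
unrestricted ✓ (typability at Str -> Int is all that's needed)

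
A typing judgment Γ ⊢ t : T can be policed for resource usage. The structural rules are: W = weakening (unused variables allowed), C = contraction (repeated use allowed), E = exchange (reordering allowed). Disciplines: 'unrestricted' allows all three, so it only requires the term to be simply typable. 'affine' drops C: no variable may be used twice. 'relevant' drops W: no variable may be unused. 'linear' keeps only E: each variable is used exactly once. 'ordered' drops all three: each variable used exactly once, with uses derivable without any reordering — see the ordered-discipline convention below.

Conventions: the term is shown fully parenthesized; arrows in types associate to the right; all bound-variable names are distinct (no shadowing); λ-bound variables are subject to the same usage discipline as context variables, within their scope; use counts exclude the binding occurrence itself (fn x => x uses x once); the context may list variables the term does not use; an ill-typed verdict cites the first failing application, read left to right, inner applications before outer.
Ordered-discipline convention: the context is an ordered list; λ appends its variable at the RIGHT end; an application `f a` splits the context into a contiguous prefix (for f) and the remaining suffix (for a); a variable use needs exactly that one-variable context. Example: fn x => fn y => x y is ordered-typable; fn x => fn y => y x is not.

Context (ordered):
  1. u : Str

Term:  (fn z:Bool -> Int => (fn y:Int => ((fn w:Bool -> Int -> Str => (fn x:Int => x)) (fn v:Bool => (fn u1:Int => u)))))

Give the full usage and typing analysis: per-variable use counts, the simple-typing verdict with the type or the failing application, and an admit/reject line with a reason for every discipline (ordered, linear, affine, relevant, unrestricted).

variable uses: u ×1, z [bound] ×0, y [bound] ×0, w [bound] ×0, x [bound] ×1, v [bound] ×0, u1 [bound] ×0
order of uses: x, u
typing: well-typed — term : (Bool -> Int) -> Int -> Int -> Int
ordered ✗ (unused: z, y, w, v, u1 — weakening required)
linear ✗ (unused: z, y, w, v, u1 — weakening required)
affine ✓ (u, z, y, w, x, v, u1: no repeats, contraction unneeded)
relevant ✗ (unused: z, y, w, v, u1 — weakening required)
unrestricted ✓ (simply typable at (Bool -> Int) -> Int -> Int -> Int; W, C, E all held)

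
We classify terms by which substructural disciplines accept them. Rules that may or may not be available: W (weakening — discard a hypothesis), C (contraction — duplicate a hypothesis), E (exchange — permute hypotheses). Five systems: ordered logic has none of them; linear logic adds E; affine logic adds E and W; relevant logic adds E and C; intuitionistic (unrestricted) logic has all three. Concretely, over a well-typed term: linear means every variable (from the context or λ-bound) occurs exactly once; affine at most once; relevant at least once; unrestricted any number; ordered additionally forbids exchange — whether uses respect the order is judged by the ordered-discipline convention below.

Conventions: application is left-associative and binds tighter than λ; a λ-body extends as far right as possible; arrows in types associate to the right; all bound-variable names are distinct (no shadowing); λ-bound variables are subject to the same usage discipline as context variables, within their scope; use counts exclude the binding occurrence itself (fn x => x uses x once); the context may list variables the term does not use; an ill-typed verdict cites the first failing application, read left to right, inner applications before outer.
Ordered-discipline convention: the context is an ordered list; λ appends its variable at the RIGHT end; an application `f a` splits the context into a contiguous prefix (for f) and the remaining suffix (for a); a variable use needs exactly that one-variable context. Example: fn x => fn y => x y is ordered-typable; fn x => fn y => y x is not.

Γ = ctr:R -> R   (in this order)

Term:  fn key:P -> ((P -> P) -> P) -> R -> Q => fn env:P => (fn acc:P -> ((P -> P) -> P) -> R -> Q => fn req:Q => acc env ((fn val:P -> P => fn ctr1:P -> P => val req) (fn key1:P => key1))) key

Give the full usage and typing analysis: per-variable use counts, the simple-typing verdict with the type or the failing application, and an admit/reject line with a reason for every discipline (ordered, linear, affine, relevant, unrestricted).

use counts: ctr ×0, key [bound] ×1, env [bound] ×1, acc [bound] ×1, req [bound] ×1, val [bound] ×1, ctr1 [bound] ×0, key1 [bound] ×1
order of uses: acc, env, val, req, key1, key
typing: ill-typed: argument of type Q where P is required
ordered: ✗ — fails simple typing
linear: ✗ — a type mismatch blocks all five
affine: ✗ — the type mismatch rejects it
relevant: ✗ — not simply typable
unrestricted: ✗ — fails simple typing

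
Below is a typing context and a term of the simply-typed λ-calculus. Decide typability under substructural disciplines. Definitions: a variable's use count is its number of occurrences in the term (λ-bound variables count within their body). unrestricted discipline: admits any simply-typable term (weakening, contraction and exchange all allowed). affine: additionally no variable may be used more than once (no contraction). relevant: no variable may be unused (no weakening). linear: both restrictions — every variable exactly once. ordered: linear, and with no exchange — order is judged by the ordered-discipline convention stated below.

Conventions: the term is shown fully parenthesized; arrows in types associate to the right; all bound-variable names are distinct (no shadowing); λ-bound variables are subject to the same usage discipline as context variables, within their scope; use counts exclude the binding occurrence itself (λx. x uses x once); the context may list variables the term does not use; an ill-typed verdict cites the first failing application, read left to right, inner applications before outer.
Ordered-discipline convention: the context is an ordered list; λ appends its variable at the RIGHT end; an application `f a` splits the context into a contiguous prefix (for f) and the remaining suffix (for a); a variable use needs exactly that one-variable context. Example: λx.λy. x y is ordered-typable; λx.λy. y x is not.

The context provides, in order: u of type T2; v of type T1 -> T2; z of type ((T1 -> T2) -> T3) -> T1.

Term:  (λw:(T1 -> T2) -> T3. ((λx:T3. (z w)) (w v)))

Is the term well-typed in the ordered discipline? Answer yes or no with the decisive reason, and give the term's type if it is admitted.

no — w ×2 used more than once (contraction); needs weakening: u, x unused
usage: u=0, v=1, z=1, w (bound)=2, x (bound)=0
left-to-right use order: z, w, w, v
typing: ✓ — ((T1 -> T2) -> T3) -> T1
all disciplines: ordered ✗, linear ✗, affine ✗, relevant ✗, unrestricted ✓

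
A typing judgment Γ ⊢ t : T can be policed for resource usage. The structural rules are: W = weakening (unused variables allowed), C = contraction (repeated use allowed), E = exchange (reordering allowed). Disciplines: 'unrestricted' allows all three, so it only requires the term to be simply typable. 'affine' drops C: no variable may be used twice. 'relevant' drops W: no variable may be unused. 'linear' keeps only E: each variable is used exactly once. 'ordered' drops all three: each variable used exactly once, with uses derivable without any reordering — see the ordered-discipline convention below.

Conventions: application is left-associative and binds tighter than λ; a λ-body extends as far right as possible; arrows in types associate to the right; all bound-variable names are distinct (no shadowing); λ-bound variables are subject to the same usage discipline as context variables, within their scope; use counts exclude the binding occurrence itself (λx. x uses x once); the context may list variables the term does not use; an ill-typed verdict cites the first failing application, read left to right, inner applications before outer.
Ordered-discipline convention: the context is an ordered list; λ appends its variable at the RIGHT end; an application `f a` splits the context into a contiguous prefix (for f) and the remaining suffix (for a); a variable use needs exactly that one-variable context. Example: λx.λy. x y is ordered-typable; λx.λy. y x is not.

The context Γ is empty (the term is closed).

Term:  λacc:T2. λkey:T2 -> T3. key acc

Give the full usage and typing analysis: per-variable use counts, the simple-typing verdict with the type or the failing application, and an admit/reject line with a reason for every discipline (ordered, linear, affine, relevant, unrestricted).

counts: acc (λ-bound) ×1; key (λ-bound) ×1
uses in reading order: key, acc
typing: well-typed at T2 -> (T2 -> T3) -> T3
ordered: ✗ — no contiguous prefix/suffix split fits key, acc
linear: ✓ — each of acc, key used exactly once
affine: ✓ — at most one use each (acc, key)
relevant: ✓ — at least one use each (acc, key)
unrestricted: ✓ — simply typable at T2 -> (T2 -> T3) -> T3; W, C, E all held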